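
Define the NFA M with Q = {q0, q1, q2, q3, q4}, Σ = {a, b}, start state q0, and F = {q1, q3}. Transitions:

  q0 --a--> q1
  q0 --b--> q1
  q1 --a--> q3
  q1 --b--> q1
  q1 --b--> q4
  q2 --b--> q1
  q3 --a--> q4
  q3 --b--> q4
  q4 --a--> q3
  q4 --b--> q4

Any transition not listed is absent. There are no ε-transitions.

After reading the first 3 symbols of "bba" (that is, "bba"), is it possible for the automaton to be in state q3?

Yes

Start in {q0}.
Read 'b': q0→{q1}; now {q1}.
Read 'b': q1→{q1, q4}; now {q1, q4}.
Read 'a': q1→{q3}, q4→{q3}; now {q3}.
State q3 is in {q3}.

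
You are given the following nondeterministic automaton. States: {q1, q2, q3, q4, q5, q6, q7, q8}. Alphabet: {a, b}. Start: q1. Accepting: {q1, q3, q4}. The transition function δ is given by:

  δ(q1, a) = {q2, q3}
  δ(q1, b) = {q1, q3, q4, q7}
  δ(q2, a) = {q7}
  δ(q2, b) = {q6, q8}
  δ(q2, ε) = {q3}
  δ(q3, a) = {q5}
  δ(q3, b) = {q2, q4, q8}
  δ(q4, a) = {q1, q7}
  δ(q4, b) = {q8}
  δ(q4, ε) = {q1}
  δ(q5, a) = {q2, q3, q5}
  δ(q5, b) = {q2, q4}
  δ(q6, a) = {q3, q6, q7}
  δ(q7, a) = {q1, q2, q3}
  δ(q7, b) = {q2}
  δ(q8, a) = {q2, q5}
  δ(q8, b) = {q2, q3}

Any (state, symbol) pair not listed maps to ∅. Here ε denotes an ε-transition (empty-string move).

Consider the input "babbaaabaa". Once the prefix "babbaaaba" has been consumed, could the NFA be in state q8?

No

Start in {q1}.
Read 'b': {q1} → {q1, q3, q4, q7}.
Read 'a': {q1, q3, q4, q7} → {q1, q2, q3, q5, q7}.
Read 'b': {q1, q2, q3, q5, q7} → {q1, q2, q3, q4, q6, q7, q8}.
Read 'b': {q1, q2, q3, q4, q6, q7, q8} → {q1, q2, q3, q4, q6, q7, q8}.
Read 'a': {q1, q2, q3, q4, q6, q7, q8} → {q1, q2, q3, q5, q6, q7}.
Read 'a': {q1, q2, q3, q5, q6, q7} → {q1, q2, q3, q5, q6, q7}.
Read 'a': {q1, q2, q3, q5, q6, q7} → {q1, q2, q3, q5, q6, q7}.
Read 'b': {q1, q2, q3, q5, q6, q7} → {q1, q2, q3, q4, q6, q7, q8}.
Read 'a': {q1, q2, q3, q4, q6, q7, q8} → {q1, q2, q3, q5, q6, q7}.
State q8 is not in {q1, q2, q3, q5, q6, q7}.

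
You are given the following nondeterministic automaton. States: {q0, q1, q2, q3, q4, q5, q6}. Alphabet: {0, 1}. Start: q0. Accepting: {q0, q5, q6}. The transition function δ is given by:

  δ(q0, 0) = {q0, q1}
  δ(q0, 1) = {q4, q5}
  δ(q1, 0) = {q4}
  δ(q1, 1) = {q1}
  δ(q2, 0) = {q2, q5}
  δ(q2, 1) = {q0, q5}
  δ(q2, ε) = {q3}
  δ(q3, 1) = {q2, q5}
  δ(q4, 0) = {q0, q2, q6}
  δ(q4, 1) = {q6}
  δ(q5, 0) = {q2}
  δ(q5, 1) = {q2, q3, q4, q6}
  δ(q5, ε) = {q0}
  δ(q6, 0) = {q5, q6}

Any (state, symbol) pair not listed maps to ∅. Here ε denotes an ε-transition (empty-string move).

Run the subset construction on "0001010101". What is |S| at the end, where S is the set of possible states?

Start in {q0}.
Read '0': q0→{q0, q1}; now {q0, q1}.
Read '0': q0→{q0, q1}, q1→{q4}; now {q0, q1, q4}.
Read '0': q0→{q0, q1}, q1→{q4}, q4→{q0, q2, q6}; union {q0, q1, q2, q4, q6}; ε-closure = {q0, q1, q2, q3, q4, q6}.
Read '1': q0→{q4, q5}, q1→{q1}, q2→{q0, q5}, q3→{q2, q5}, q4→{q6}, q6→∅; union {q0, q1, q2, q4, q5, q6}; ε-closure = {q0, q1, q2, q3, q4, q5, q6}.
Read '0': q0→{q0, q1}, q1→{q4}, q2→{q2, q5}, q3→∅, q4→{q0, q2, q6}, q5→{q2}, q6→{q5, q6}; union {q0, q1, q2, q4, q5, q6}; ε-closure = {q0, q1, q2, q3, q4, q5, q6}.
Read '1': q0→{q4, q5}, q1→{q1}, q2→{q0, q5}, q3→{q2, q5}, q4→{q6}, q5→{q2, q3, q4, q6}, q6→∅; now {q0, q1, q2, q3, q4, q5, q6}.
Read '0': q0→{q0, q1}, q1→{q4}, q2→{q2, q5}, q3→∅, q4→{q0, q2, q6}, q5→{q2}, q6→{q5, q6}; union {q0, q1, q2, q4, q5, q6}; ε-closure = {q0, q1, q2, q3, q4, q5, q6}.
Read '1': q0→{q4, q5}, q1→{q1}, q2→{q0, q5}, q3→{q2, q5}, q4→{q6}, q5→{q2, q3, q4, q6}, q6→∅; now {q0, q1, q2, q3, q4, q5, q6}.
Read '0': q0→{q0, q1}, q1→{q4}, q2→{q2, q5}, q3→∅, q4→{q0, q2, q6}, q5→{q2}, q6→{q5, q6}; union {q0, q1, q2, q4, q5, q6}; ε-closure = {q0, q1, q2, q3, q4, q5, q6}.
Read '1': q0→{q4, q5}, q1→{q1}, q2→{q0, q5}, q3→{q2, q5}, q4→{q6}, q5→{q2, q3, q4, q6}, q6→∅; now {q0, q1, q2, q3, q4, q5, q6}.
That set has 7 states.

7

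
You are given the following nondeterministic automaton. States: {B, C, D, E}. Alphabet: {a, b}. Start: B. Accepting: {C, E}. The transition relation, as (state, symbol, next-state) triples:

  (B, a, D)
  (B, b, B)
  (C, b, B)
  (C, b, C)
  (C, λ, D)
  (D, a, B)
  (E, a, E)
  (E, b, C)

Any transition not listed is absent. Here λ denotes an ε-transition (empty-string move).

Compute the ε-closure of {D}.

{D}

Begin with {D}.
No ε-moves leave this set, so the closure equals the set itself.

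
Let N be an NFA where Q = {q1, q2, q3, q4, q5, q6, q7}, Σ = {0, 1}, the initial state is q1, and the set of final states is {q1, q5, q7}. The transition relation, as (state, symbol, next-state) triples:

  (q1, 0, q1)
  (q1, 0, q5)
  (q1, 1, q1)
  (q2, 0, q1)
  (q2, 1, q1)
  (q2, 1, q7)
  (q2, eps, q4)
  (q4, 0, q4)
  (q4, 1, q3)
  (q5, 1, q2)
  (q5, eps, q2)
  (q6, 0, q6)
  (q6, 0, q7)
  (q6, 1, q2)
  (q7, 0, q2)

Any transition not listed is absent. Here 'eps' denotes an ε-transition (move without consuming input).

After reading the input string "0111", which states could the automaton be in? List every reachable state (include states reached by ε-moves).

{q1}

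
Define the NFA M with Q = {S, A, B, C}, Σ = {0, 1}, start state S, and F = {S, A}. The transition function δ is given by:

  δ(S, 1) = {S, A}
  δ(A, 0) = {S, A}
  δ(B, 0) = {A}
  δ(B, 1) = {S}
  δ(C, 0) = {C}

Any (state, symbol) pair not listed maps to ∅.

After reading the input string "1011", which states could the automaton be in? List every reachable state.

{S, A}

Start in {S}.
Read '1': {S} → {S, A}.
Read '0': {S, A} → {S, A}.
Read '1': {S, A} → {S, A}.
Read '1': {S, A} → {S, A}.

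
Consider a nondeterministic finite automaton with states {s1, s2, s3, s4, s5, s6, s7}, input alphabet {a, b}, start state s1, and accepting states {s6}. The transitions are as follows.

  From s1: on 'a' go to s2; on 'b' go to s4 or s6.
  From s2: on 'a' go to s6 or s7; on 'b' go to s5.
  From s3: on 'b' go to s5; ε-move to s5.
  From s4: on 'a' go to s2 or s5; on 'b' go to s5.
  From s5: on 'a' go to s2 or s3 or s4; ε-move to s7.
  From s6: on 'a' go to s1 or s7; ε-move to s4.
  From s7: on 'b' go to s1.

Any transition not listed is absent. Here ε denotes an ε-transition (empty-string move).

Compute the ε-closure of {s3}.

{s3, s5, s7}

Begin with {s3}.
ε-move s3 → s5; add s5.
ε-move s5 → s7; add s7.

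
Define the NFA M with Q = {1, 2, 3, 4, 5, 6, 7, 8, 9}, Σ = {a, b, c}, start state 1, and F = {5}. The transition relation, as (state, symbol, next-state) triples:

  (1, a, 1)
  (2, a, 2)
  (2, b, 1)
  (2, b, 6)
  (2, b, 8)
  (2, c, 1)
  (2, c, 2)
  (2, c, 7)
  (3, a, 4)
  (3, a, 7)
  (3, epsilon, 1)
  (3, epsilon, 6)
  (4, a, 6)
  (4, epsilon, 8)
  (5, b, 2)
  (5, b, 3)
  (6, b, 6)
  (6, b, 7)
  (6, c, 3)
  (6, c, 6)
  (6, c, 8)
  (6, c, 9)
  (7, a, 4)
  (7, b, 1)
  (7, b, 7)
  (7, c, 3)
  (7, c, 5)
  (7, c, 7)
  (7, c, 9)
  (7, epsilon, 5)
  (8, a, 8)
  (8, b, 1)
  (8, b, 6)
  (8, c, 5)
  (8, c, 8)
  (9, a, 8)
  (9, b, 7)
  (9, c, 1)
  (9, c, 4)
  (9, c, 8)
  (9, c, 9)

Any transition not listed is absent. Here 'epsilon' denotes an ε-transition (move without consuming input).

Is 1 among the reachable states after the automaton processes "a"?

Start in {1}.
Read 'a': {1} → {1}.
State 1 is in {1}.

Yes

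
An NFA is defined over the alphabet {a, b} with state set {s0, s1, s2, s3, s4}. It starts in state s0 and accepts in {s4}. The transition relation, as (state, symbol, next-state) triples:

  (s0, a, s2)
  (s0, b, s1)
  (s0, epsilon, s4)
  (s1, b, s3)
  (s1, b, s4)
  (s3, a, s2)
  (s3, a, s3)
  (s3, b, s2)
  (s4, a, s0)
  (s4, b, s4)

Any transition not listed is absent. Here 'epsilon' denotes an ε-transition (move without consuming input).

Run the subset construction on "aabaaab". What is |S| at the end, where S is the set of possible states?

Start: ε-closure({s0}) = {s0, s4}.
Read 'a': s0→{s2}, s4→{s0}; union {s0, s2}; ε-closure = {s0, s2, s4}.
Read 'a': s0→{s2}, s2→∅, s4→{s0}; union {s0, s2}; ε-closure = {s0, s2, s4}.
Read 'b': s0→{s1}, s2→∅, s4→{s4}; now {s1, s4}.
Read 'a': s1→∅, s4→{s0}; union {s0}; ε-closure = {s0, s4}.
Read 'a': s0→{s2}, s4→{s0}; union {s0, s2}; ε-closure = {s0, s2, s4}.
Read 'a': s0→{s2}, s2→∅, s4→{s0}; union {s0, s2}; ε-closure = {s0, s2, s4}.
Read 'b': s0→{s1}, s2→∅, s4→{s4}; now {s1, s4}.
That set has 2 states.

2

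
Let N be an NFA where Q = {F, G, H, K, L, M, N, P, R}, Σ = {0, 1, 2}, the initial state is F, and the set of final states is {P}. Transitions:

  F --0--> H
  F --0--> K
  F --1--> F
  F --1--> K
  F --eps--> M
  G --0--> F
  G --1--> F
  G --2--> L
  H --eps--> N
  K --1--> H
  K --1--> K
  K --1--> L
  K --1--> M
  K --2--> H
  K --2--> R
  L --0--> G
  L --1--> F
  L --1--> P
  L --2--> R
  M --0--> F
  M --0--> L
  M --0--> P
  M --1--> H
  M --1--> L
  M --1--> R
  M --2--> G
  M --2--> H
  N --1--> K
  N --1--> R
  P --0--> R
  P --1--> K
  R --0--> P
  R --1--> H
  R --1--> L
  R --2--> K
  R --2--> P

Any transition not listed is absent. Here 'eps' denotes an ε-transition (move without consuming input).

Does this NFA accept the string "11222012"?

No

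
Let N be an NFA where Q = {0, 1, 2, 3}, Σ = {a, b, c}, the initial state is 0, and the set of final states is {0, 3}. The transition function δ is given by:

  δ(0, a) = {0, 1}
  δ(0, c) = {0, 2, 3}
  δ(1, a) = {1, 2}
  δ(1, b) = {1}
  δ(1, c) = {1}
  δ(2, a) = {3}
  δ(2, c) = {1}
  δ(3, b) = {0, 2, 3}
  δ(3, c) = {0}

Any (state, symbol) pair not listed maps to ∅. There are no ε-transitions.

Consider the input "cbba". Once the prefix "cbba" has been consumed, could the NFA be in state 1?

Yes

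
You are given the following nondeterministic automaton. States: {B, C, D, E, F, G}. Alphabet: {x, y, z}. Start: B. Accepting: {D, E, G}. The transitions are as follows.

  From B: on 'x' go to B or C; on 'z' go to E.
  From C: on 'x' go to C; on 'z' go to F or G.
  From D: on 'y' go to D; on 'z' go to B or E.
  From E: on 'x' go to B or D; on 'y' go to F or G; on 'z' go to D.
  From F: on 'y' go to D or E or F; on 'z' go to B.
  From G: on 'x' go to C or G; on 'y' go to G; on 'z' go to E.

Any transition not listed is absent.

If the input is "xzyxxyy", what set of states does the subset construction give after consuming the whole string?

Start in {B}.
Read 'x': {B} → {B, C}.
Read 'z': {B, C} → {E, F, G}.
Read 'y': {E, F, G} → {D, E, F, G}.
Read 'x': {D, E, F, G} → {B, C, D, G}.
Read 'x': {B, C, D, G} → {B, C, G}.
Read 'y': {B, C, G} → {G}.
Read 'y': {G} → {G}.

{G}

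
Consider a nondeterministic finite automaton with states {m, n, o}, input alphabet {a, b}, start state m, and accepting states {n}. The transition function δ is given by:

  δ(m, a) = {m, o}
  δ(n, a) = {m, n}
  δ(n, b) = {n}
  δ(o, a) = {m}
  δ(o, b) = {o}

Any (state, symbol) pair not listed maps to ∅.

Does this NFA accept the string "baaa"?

No

Start in {m}.
Read 'b': m→∅; now ∅.
The set is empty and remains empty for the remaining 3 symbols.
The final set ∅ contains no accepting state.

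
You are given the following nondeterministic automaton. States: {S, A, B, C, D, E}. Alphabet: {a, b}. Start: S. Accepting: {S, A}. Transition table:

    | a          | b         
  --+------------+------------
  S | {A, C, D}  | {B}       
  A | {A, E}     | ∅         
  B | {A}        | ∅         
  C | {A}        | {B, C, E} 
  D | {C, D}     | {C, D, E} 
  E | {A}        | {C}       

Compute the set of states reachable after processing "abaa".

{A, C, D, E}

Start in {S}.
Read 'a': S→{A, C, D}; now {A, C, D}.
Read 'b': A→∅, C→{B, C, E}, D→{C, D, E}; now {B, C, D, E}.
Read 'a': B→{A}, C→{A}, D→{C, D}, E→{A}; now {A, C, D}.
Read 'a': A→{A, E}, C→{A}, D→{C, D}; now {A, C, D, E}.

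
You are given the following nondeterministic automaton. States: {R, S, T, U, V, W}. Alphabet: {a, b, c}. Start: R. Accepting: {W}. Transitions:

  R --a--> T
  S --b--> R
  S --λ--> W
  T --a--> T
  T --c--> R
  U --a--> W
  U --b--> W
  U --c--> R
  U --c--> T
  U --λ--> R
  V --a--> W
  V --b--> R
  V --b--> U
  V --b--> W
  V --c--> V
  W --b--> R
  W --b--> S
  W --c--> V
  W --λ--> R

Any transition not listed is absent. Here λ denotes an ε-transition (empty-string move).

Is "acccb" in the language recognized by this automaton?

No

Start in {R}.
Read 'a': R→{T}; now {T}.
Read 'c': T→{R}; now {R}.
Read 'c': R→∅; now ∅.
The set is empty and remains empty for the remaining 2 symbols.
The final set ∅ contains no accepting state.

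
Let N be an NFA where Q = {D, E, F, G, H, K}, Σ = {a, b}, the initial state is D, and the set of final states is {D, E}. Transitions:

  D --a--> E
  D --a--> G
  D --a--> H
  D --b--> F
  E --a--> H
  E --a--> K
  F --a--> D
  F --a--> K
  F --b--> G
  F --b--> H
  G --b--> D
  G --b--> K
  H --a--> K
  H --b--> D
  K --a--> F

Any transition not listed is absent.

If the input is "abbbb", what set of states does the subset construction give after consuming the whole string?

Start in {D}.
Read 'a': {D} → {E, G, H}.
Read 'b': {E, G, H} → {D, K}.
Read 'b': {D, K} → {F}.
Read 'b': {F} → {G, H}.
Read 'b': {G, H} → {D, K}.

{D, K}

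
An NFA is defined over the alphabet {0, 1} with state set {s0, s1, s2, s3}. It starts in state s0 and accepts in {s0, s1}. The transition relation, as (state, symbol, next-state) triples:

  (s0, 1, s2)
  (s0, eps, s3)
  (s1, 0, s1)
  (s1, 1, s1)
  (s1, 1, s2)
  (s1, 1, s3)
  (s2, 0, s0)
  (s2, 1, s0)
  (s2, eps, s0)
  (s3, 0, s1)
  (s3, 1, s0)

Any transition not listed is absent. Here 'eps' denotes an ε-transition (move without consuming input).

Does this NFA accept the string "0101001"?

Yes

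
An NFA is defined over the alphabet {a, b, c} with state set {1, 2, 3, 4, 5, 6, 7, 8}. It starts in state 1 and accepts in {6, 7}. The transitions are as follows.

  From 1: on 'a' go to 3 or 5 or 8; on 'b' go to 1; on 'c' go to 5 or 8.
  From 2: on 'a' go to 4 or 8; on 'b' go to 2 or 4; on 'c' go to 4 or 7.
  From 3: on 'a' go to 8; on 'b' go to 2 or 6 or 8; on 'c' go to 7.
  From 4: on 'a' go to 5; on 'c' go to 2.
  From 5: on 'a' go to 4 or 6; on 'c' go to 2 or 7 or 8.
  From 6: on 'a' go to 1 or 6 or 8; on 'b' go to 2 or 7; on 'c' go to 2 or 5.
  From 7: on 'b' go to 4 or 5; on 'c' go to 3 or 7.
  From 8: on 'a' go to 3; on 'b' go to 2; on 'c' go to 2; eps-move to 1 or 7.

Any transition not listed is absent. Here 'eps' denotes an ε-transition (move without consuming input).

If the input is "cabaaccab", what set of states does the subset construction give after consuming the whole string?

{1, 2, 4, 5, 6, 7, 8}

Start in {1}.
Read 'c': 1→{5, 8}; union {5, 8}; ε-closure = {1, 5, 7, 8}.
Read 'a': 1→{3, 5, 8}, 5→{4, 6}, 7→∅, 8→{3}; union {3, 4, 5, 6, 8}; ε-closure = {1, 3, 4, 5, 6, 7, 8}.
Read 'b': 1→{1}, 3→{2, 6, 8}, 4→∅, 5→∅, 6→{2, 7}, 7→{4, 5}, 8→{2}; now {1, 2, 4, 5, 6, 7, 8}.
Read 'a': 1→{3, 5, 8}, 2→{4, 8}, 4→{5}, 5→{4, 6}, 6→{1, 6, 8}, 7→∅, 8→{3}; union {1, 3, 4, 5, 6, 8}; ε-closure = {1, 3, 4, 5, 6, 7, 8}.
Read 'a': 1→{3, 5, 8}, 3→{8}, 4→{5}, 5→{4, 6}, 6→{1, 6, 8}, 7→∅, 8→{3}; union {1, 3, 4, 5, 6, 8}; ε-closure = {1, 3, 4, 5, 6, 7, 8}.
Read 'c': 1→{5, 8}, 3→{7}, 4→{2}, 5→{2, 7, 8}, 6→{2, 5}, 7→{3, 7}, 8→{2}; union {2, 3, 5, 7, 8}; ε-closure = {1, 2, 3, 5, 7, 8}.
Read 'c': 1→{5, 8}, 2→{4, 7}, 3→{7}, 5→{2, 7, 8}, 7→{3, 7}, 8→{2}; union {2, 3, 4, 5, 7, 8}; ε-closure = {1, 2, 3, 4, 5, 7, 8}.
Read 'a': 1→{3, 5, 8}, 2→{4, 8}, 3→{8}, 4→{5}, 5→{4, 6}, 7→∅, 8→{3}; union {3, 4, 5, 6, 8}; ε-closure = {1, 3, 4, 5, 6, 7, 8}.
Read 'b': 1→{1}, 3→{2, 6, 8}, 4→∅, 5→∅, 6→{2, 7}, 7→{4, 5}, 8→{2}; now {1, 2, 4, 5, 6, 7, 8}.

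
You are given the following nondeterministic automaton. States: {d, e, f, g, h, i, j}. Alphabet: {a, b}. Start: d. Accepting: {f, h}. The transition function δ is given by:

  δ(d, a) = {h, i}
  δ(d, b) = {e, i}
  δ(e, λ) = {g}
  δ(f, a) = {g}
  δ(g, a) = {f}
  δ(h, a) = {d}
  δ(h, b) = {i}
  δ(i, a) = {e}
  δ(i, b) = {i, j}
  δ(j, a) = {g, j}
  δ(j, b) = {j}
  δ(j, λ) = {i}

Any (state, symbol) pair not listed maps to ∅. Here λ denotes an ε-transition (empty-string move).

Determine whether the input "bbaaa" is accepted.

Yes

Start in {d}.
Read 'b': d→{e, i}; union {e, i}; ε-closure = {e, g, i}.
Read 'b': e→∅, g→∅, i→{i, j}; now {i, j}.
Read 'a': i→{e}, j→{g, j}; union {e, g, j}; ε-closure = {e, g, i, j}.
Read 'a': e→∅, g→{f}, i→{e}, j→{g, j}; union {e, f, g, j}; ε-closure = {e, f, g, i, j}.
Read 'a': e→∅, f→{g}, g→{f}, i→{e}, j→{g, j}; union {e, f, g, j}; ε-closure = {e, f, g, i, j}.
The final set {e, f, g, i, j} contains the accepting state f.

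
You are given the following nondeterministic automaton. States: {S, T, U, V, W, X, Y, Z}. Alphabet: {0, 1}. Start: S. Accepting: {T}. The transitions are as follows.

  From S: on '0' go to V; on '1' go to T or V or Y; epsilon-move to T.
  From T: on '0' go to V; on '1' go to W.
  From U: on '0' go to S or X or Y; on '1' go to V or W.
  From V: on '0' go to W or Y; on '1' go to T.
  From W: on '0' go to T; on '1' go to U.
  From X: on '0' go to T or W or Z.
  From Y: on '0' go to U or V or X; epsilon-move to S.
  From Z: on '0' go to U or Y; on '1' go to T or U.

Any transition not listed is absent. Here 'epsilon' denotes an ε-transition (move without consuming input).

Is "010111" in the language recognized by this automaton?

No

Start: ε-closure({S}) = {S, T}.
Read '0': S→{V}, T→{V}; now {V}.
Read '1': V→{T}; now {T}.
Read '0': T→{V}; now {V}.
Read '1': V→{T}; now {T}.
Read '1': T→{W}; now {W}.
Read '1': W→{U}; now {U}.
The final set {U} contains no accepting state.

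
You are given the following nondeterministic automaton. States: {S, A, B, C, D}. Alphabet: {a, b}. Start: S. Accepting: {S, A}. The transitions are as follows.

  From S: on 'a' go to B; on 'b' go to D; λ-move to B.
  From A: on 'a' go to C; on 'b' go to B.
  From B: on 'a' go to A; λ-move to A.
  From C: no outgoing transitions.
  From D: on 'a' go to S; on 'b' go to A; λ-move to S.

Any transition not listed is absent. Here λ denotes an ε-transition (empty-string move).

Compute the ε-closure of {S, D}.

Begin with {S, D}.
ε-move S → B; add B.
ε-move B → A; add A.

{S, A, B, D}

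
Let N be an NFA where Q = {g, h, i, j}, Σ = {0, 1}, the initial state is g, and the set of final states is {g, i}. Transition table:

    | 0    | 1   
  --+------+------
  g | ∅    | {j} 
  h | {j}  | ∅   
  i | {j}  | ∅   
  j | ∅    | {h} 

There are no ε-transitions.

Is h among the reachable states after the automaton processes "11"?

Start in {g}.
Read '1': g→{j}; now {j}.
Read '1': j→{h}; now {h}.
State h is in {h}.

Yes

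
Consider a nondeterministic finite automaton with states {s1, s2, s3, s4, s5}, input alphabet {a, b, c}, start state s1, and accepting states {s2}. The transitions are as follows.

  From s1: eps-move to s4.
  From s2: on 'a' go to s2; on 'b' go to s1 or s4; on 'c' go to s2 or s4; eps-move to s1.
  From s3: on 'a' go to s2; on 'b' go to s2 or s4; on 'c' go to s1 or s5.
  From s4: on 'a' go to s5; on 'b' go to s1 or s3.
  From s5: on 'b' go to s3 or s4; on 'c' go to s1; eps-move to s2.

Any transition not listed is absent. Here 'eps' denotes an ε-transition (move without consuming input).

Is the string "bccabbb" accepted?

Yes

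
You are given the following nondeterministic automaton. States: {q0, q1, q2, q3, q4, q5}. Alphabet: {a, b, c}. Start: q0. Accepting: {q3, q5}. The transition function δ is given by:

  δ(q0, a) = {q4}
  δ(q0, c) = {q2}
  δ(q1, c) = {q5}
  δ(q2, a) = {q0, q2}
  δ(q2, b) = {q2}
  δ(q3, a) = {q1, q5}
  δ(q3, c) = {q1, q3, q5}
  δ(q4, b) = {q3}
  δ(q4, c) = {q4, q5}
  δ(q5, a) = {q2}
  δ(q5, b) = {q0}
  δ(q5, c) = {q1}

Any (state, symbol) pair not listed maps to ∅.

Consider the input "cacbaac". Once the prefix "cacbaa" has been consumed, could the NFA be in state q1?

Start in {q0}.
Read 'c': {q0} → {q2}.
Read 'a': {q2} → {q0, q2}.
Read 'c': {q0, q2} → {q2}.
Read 'b': {q2} → {q2}.
Read 'a': {q2} → {q0, q2}.
Read 'a': {q0, q2} → {q0, q2, q4}.
State q1 is not in {q0, q2, q4}.

No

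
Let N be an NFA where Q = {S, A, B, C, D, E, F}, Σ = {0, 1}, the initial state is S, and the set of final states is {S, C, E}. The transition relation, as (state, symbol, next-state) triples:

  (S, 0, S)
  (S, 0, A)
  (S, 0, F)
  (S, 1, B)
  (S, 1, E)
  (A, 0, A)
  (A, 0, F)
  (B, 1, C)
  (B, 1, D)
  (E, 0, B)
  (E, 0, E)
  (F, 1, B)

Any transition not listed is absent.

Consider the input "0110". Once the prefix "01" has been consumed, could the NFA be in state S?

No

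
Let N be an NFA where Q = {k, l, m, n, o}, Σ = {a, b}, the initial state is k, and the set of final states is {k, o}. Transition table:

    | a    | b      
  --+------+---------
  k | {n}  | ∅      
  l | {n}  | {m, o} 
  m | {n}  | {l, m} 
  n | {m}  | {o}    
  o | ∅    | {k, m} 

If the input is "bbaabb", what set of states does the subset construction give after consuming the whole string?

∅

Start in {k}.
Read 'b': {k} → ∅.
The set is empty and remains empty for the remaining 5 symbols.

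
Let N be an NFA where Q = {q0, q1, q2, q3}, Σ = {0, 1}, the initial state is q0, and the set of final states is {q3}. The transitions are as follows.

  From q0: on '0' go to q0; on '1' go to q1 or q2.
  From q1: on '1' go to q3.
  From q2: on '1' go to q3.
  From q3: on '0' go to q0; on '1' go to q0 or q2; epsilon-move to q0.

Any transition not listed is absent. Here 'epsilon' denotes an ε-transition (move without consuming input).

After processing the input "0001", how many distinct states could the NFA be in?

2

Start in {q0}.
Read '0': {q0} → {q0}.
Read '0': {q0} → {q0}.
Read '0': {q0} → {q0}.
Read '1': {q0} → {q1, q2}.
That set has 2 states.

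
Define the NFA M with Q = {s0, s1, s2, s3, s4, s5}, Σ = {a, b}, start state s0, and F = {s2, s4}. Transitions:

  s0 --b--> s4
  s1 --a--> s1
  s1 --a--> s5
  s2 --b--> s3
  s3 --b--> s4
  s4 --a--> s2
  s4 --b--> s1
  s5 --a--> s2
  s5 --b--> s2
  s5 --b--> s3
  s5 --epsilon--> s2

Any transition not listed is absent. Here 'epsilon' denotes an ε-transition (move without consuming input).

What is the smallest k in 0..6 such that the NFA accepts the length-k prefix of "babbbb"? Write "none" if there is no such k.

1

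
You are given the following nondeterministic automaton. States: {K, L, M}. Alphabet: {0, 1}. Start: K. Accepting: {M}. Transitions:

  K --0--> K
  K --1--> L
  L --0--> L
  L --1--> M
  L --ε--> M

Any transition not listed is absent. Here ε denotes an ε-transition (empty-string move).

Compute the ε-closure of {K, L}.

{K, L, M}

Begin with {K, L}.
ε-move L → M; add M.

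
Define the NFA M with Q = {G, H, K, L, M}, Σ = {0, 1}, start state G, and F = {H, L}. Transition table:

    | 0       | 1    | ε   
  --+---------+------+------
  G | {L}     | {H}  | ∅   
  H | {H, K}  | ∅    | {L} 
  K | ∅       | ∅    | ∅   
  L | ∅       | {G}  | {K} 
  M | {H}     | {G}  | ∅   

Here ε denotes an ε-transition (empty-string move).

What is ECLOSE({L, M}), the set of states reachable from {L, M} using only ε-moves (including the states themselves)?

Begin with {L, M}.
ε-move L → K; add K.

{K, L, M}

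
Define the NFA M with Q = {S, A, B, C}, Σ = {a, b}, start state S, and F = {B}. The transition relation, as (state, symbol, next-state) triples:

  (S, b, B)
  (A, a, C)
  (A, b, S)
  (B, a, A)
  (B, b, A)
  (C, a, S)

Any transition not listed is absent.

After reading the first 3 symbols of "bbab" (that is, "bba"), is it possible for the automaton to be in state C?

Yes

Start in {S}.
Read 'b': {S} → {B}.
Read 'b': {B} → {A}.
Read 'a': {A} → {C}.
State C is in {C}.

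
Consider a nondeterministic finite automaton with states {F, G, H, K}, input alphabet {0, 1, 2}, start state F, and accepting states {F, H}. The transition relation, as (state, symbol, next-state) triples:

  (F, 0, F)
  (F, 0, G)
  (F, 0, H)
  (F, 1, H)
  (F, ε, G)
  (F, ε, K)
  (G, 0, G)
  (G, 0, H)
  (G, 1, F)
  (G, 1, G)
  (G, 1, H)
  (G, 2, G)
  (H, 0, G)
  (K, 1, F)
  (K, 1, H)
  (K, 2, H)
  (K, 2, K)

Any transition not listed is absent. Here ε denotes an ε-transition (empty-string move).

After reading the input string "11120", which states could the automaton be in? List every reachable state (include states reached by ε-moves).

{G, H}

Start: ε-closure({F}) = {F, G, K}.
Read '1': {F, G, K} → {F, G, H, K}.
Read '1': {F, G, H, K} → {F, G, H, K}.
Read '1': {F, G, H, K} → {F, G, H, K}.
Read '2': {F, G, H, K} → {G, H, K}.
Read '0': {G, H, K} → {G, H}.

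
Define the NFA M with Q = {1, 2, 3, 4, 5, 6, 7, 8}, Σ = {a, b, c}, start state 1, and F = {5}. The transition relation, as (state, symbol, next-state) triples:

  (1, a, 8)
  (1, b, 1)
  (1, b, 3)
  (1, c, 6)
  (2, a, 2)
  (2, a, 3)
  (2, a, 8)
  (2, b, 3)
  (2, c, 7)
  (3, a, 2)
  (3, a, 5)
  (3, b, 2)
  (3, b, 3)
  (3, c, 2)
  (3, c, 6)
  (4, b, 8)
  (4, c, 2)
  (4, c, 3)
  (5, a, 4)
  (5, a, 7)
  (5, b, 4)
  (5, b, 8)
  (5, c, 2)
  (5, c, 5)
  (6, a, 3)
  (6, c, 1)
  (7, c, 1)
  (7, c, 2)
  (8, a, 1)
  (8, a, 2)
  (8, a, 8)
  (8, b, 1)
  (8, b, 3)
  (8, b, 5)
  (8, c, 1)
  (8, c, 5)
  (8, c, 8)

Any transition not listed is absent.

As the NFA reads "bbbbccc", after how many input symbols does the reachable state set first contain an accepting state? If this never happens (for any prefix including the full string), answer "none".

Start in {1}.
Read 'b': {1} → {1, 3}.
Read 'b': {1, 3} → {1, 2, 3}.
Read 'b': {1, 2, 3} → {1, 2, 3}.
Read 'b': {1, 2, 3} → {1, 2, 3}.
Read 'c': {1, 2, 3} → {2, 6, 7}.
Read 'c': {2, 6, 7} → {1, 2, 7}.
Read 'c': {1, 2, 7} → {1, 2, 6, 7}.
No reachable set along the way intersects F.

none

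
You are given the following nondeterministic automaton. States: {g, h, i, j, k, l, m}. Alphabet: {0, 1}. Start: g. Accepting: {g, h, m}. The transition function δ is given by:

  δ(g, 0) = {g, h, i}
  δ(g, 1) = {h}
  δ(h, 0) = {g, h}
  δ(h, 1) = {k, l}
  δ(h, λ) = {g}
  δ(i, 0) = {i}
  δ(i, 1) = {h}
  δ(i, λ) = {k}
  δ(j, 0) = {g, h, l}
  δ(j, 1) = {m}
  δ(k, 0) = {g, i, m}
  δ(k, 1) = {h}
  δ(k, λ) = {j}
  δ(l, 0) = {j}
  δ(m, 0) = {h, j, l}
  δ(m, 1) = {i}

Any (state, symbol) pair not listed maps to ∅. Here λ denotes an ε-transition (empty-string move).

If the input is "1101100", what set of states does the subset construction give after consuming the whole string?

Start in {g}.
Read '1': {g} → {g, h}.
Read '1': {g, h} → {g, h, j, k, l}.
Read '0': {g, h, j, k, l} → {g, h, i, j, k, l, m}.
Read '1': {g, h, i, j, k, l, m} → {g, h, i, j, k, l, m}.
Read '1': {g, h, i, j, k, l, m} → {g, h, i, j, k, l, m}.
Read '0': {g, h, i, j, k, l, m} → {g, h, i, j, k, l, m}.
Read '0': {g, h, i, j, k, l, m} → {g, h, i, j, k, l, m}.

{g, h, i, j, k, l, m}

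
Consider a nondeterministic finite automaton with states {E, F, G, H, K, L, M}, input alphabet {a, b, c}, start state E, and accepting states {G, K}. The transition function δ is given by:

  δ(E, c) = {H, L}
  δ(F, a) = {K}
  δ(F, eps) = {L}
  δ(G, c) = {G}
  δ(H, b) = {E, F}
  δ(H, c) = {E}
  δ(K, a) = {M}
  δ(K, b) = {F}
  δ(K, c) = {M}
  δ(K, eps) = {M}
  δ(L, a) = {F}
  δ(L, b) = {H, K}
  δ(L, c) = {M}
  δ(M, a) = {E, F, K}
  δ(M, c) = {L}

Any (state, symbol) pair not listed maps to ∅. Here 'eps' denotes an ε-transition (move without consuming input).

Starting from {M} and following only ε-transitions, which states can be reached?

Begin with {M}.
No ε-moves leave this set, so the closure equals the set itself.

{M}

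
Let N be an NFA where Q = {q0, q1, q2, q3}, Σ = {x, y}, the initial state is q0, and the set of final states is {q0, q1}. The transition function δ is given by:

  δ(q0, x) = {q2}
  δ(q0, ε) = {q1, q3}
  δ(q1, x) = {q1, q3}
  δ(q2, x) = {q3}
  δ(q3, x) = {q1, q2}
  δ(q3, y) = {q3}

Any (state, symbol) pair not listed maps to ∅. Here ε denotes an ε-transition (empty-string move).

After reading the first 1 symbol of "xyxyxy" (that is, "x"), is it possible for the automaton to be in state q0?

No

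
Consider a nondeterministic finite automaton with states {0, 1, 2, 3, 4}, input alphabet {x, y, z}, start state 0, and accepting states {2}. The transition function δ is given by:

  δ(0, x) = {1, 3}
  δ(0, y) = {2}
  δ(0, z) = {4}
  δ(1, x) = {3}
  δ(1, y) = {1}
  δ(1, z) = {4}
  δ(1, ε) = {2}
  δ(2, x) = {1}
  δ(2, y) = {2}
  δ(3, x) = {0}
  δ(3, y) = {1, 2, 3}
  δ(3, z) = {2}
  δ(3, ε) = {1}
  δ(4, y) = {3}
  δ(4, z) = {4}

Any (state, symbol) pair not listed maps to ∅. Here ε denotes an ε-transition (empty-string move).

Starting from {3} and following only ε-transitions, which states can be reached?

Begin with {3}.
ε-move 3 → 1; add 1.
ε-move 1 → 2; add 2.

{1, 2, 3}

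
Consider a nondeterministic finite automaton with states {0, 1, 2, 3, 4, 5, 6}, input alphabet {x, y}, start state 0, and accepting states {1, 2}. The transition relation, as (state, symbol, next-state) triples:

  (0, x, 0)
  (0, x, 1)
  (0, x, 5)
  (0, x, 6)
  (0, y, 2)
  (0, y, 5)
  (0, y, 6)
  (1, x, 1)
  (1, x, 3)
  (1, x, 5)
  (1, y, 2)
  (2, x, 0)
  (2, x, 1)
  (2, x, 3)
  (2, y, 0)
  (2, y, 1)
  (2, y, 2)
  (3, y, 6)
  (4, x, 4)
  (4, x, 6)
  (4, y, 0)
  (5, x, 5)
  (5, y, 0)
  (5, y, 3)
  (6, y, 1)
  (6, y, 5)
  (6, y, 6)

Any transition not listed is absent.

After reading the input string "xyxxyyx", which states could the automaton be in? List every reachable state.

{0, 1, 3, 5, 6}

Start in {0}.
Read 'x': {0} → {0, 1, 5, 6}.
Read 'y': {0, 1, 5, 6} → {0, 1, 2, 3, 5, 6}.
Read 'x': {0, 1, 2, 3, 5, 6} → {0, 1, 3, 5, 6}.
Read 'x': {0, 1, 3, 5, 6} → {0, 1, 3, 5, 6}.
Read 'y': {0, 1, 3, 5, 6} → {0, 1, 2, 3, 5, 6}.
Read 'y': {0, 1, 2, 3, 5, 6} → {0, 1, 2, 3, 5, 6}.
Read 'x': {0, 1, 2, 3, 5, 6} → {0, 1, 3, 5, 6}.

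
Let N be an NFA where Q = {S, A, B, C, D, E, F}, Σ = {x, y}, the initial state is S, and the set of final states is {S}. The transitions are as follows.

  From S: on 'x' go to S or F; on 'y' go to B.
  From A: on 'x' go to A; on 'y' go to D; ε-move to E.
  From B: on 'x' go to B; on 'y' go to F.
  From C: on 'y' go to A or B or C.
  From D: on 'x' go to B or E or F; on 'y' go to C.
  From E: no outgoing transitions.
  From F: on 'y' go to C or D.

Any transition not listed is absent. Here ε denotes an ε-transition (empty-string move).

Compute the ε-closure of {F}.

{F}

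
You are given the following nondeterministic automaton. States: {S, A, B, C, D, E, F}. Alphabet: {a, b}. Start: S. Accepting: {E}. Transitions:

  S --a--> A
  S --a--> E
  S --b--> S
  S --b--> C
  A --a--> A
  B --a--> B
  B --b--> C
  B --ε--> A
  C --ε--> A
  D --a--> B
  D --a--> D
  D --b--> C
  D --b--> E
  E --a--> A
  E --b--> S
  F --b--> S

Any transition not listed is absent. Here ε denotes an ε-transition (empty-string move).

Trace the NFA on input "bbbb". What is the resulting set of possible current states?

{S, A, C}

Start in {S}.
Read 'b': S→{S, C}; union {S, C}; ε-closure = {S, A, C}.
Read 'b': S→{S, C}, A→∅, C→∅; union {S, C}; ε-closure = {S, A, C}.
Read 'b': S→{S, C}, A→∅, C→∅; union {S, C}; ε-closure = {S, A, C}.
Read 'b': S→{S, C}, A→∅, C→∅; union {S, C}; ε-closure = {S, A, C}.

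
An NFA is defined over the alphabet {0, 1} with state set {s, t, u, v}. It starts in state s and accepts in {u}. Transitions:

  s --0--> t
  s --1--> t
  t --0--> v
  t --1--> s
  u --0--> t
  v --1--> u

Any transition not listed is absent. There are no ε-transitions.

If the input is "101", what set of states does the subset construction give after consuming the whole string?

{u}

Start in {s}.
Read '1': s→{t}; now {t}.
Read '0': t→{v}; now {v}.
Read '1': v→{u}; now {u}.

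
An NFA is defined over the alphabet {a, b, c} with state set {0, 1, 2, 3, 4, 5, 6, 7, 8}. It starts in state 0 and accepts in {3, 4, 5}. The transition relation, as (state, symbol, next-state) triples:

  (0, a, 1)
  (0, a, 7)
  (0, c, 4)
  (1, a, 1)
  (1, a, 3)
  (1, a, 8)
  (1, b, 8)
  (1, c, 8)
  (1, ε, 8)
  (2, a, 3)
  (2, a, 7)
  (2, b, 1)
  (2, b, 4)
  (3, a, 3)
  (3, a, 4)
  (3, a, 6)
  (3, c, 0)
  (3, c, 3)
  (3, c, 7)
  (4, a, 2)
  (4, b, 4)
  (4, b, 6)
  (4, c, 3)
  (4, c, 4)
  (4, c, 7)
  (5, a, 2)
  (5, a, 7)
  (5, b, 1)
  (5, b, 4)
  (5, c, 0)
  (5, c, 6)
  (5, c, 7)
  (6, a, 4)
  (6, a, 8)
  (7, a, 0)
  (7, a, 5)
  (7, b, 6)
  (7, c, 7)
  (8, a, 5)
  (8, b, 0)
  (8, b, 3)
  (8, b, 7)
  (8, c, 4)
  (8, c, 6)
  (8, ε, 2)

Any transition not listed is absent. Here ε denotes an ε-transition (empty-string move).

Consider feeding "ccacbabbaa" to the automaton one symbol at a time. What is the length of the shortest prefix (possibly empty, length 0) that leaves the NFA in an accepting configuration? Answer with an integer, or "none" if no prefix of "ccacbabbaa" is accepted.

Start in {0}.
Read 'c': 0→{4}; now {4}.
None of the earlier sets intersect F, but {4} does.

1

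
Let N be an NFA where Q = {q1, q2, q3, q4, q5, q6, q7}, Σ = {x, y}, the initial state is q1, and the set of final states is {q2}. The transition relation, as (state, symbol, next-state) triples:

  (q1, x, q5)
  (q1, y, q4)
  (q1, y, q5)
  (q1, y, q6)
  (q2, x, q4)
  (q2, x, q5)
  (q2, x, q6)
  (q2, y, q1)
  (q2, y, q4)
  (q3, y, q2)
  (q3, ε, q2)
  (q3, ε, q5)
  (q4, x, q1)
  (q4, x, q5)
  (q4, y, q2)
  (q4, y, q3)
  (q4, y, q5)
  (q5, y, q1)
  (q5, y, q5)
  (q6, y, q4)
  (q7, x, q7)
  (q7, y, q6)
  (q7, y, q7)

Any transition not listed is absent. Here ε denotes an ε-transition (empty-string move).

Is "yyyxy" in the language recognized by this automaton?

Yes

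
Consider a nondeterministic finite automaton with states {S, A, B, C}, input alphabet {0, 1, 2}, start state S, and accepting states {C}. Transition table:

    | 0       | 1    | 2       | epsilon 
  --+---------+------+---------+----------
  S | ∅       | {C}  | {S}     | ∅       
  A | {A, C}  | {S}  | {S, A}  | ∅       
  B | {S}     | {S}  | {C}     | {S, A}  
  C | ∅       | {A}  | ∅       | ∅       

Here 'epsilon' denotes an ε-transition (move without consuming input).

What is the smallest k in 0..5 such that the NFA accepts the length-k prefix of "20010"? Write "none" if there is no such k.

none

Start in {S}.
Read '2': {S} → {S}.
Read '0': {S} → ∅.
The set is empty and remains empty for the remaining 3 symbols.
No reachable set along the way intersects F.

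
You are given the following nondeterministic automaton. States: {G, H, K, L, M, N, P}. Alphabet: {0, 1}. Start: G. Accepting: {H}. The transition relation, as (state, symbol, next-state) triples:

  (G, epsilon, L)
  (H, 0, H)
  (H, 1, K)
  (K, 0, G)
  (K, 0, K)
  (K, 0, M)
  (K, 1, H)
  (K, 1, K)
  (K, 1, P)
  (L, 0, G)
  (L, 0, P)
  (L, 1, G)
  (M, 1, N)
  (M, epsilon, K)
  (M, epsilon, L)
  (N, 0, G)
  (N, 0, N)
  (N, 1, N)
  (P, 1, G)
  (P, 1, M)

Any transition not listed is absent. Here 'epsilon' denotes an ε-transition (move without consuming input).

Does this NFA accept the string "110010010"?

Start: ε-closure({G}) = {G, L}.
Read '1': G→∅, L→{G}; union {G}; ε-closure = {G, L}.
Read '1': G→∅, L→{G}; union {G}; ε-closure = {G, L}.
Read '0': G→∅, L→{G, P}; union {G, P}; ε-closure = {G, L, P}.
Read '0': G→∅, L→{G, P}, P→∅; union {G, P}; ε-closure = {G, L, P}.
Read '1': G→∅, L→{G}, P→{G, M}; union {G, M}; ε-closure = {G, K, L, M}.
Read '0': G→∅, K→{G, K, M}, L→{G, P}, M→∅; union {G, K, M, P}; ε-closure = {G, K, L, M, P}.
Read '0': G→∅, K→{G, K, M}, L→{G, P}, M→∅, P→∅; union {G, K, M, P}; ε-closure = {G, K, L, M, P}.
Read '1': G→∅, K→{H, K, P}, L→{G}, M→{N}, P→{G, M}; union {G, H, K, M, N, P}; ε-closure = {G, H, K, L, M, N, P}.
Read '0': G→∅, H→{H}, K→{G, K, M}, L→{G, P}, M→∅, N→{G, N}, P→∅; union {G, H, K, M, N, P}; ε-closure = {G, H, K, L, M, N, P}.
The final set {G, H, K, L, M, N, P} contains the accepting state H.

Yes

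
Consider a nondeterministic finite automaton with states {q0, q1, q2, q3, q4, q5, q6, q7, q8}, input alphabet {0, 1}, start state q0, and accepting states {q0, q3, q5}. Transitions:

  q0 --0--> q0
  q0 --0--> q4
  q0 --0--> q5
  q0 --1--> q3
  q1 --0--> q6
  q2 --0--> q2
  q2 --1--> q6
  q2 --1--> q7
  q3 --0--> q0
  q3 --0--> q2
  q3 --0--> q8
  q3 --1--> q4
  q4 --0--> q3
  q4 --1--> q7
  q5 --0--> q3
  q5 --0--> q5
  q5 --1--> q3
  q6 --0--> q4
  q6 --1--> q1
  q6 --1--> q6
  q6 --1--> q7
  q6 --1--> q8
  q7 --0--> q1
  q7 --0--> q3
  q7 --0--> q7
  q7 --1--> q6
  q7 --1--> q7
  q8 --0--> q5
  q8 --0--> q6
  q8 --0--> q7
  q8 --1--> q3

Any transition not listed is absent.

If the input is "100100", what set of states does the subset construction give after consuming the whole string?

{q0, q1, q2, q3, q4, q5, q6, q7, q8}

Start in {q0}.
Read '1': q0→{q3}; now {q3}.
Read '0': q3→{q0, q2, q8}; now {q0, q2, q8}.
Read '0': q0→{q0, q4, q5}, q2→{q2}, q8→{q5, q6, q7}; now {q0, q2, q4, q5, q6, q7}.
Read '1': q0→{q3}, q2→{q6, q7}, q4→{q7}, q5→{q3}, q6→{q1, q6, q7, q8}, q7→{q6, q7}; now {q1, q3, q6, q7, q8}.
Read '0': q1→{q6}, q3→{q0, q2, q8}, q6→{q4}, q7→{q1, q3, q7}, q8→{q5, q6, q7}; now {q0, q1, q2, q3, q4, q5, q6, q7, q8}.
Read '0': q0→{q0, q4, q5}, q1→{q6}, q2→{q2}, q3→{q0, q2, q8}, q4→{q3}, q5→{q3, q5}, q6→{q4}, q7→{q1, q3, q7}, q8→{q5, q6, q7}; now {q0, q1, q2, q3, q4, q5, q6, q7, q8}.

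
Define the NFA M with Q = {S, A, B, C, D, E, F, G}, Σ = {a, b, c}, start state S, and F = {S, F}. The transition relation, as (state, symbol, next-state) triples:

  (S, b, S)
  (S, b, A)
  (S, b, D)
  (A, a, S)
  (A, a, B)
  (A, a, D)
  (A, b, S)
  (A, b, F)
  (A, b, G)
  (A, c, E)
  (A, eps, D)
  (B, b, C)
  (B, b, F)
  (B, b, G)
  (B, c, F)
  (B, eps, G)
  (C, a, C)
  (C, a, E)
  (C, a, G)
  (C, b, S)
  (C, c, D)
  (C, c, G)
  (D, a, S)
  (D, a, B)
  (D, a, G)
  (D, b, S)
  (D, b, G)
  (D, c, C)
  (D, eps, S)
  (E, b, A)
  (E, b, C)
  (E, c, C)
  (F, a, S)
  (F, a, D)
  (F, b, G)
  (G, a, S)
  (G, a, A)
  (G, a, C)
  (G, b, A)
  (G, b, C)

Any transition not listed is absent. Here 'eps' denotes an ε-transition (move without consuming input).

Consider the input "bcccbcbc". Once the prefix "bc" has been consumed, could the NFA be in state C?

Start in {S}.
Read 'b': S→{S, A, D}; now {S, A, D}.
Read 'c': S→∅, A→{E}, D→{C}; now {C, E}.
State C is in {C, E}.

Yes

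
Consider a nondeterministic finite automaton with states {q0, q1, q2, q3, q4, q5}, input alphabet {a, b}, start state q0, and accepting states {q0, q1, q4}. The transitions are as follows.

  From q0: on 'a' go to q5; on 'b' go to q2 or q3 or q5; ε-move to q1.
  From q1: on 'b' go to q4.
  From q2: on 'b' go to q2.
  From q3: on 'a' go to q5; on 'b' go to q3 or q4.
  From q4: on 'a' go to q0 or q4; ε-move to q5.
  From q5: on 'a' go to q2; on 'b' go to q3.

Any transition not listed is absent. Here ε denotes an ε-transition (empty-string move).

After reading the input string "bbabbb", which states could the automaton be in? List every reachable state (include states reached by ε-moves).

{q2, q3, q4, q5}

Start: ε-closure({q0}) = {q0, q1}.
Read 'b': {q0, q1} → {q2, q3, q4, q5}.
Read 'b': {q2, q3, q4, q5} → {q2, q3, q4, q5}.
Read 'a': {q2, q3, q4, q5} → {q0, q1, q2, q4, q5}.
Read 'b': {q0, q1, q2, q4, q5} → {q2, q3, q4, q5}.
Read 'b': {q2, q3, q4, q5} → {q2, q3, q4, q5}.
Read 'b': {q2, q3, q4, q5} → {q2, q3, q4, q5}.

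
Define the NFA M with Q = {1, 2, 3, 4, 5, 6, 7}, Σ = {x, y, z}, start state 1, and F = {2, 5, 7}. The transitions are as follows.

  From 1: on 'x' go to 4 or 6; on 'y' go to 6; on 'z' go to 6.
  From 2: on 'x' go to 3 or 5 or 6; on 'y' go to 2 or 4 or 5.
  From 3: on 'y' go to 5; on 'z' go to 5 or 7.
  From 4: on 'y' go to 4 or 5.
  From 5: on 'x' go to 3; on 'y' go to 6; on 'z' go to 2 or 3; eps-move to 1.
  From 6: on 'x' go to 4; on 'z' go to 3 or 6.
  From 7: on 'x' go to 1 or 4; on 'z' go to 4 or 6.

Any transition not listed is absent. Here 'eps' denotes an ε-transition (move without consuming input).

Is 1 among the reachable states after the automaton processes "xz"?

Start in {1}.
Read 'x': {1} → {4, 6}.
Read 'z': {4, 6} → {3, 6}.
State 1 is not in {3, 6}.

No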